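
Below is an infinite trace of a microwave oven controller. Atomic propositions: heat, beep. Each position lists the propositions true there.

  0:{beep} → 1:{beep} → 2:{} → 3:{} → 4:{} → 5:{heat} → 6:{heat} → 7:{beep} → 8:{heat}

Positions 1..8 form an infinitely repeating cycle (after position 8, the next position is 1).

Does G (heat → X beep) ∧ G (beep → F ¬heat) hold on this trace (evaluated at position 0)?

heat → X beep must hold at every position from 0 onward. It fails at position 5, so G (heat → X beep) is false.
Positions where heat holds: 5, 6, 8.
Check X beep at each: 5→fails, 6→ok, 8→ok.
beep → F ¬heat holds at every position 0..8, and those are all positions ever visited, so G (beep → F ¬heat) holds.
Positions where beep holds: 0, 1, 7.
Check F ¬heat at each: 0→ok, 1→ok, 7→ok.
At position 0: G (heat → X beep) is false; G (beep → F ¬heat) is true; so G (heat → X beep) ∧ G (beep → F ¬heat) is false.

Does not hold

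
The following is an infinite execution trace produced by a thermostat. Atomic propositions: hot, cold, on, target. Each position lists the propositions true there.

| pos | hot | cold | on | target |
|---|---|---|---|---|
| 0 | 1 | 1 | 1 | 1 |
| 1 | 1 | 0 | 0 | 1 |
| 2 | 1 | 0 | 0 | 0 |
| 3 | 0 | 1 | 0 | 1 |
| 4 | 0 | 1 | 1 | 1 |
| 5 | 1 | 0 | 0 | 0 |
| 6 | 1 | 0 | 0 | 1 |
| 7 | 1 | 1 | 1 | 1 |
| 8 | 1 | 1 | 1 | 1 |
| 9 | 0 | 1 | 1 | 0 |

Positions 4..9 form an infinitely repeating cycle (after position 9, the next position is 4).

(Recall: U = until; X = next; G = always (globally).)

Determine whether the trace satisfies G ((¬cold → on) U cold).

(¬cold → on) U cold must hold at every position from 0 onward. It fails at position 1, so G ((¬cold → on) U cold) is false.

No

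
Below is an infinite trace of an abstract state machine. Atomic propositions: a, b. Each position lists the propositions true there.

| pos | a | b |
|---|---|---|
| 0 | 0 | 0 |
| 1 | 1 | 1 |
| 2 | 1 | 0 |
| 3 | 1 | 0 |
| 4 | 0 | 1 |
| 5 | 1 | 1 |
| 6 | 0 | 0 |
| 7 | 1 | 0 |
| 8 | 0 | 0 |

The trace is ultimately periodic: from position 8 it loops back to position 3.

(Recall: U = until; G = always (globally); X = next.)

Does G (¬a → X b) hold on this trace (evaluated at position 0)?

¬a → X b must hold at every position from 0 onward. It fails at position 6, so G (¬a → X b) is false.
Positions where ¬a holds: 0, 4, 6, 8.
Check X b at each: 0→ok, 4→ok, 6→fails, 8→fails.

Does not hold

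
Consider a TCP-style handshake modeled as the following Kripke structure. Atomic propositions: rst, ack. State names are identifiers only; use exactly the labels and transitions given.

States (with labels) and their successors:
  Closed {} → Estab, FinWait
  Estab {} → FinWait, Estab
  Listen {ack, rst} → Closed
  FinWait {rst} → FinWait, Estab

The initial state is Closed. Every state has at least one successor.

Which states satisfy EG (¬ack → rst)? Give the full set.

{FinWait}

States satisfying ¬ack → rst: {Listen, FinWait}.
States satisfying EG (¬ack → rst): {FinWait}.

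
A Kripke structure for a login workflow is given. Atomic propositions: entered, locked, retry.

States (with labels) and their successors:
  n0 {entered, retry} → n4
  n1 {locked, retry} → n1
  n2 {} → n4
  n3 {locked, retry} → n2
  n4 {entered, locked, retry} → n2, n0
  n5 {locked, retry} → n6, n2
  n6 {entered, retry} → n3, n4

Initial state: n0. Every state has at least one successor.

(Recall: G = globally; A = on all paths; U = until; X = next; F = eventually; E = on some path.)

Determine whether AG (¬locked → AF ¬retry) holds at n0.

Does not hold

States satisfying ¬locked → AF ¬retry: {n1, n2, n3, n4, n5}.
States satisfying AG (¬locked → AF ¬retry): {n1}.
n0 is reachable from n0 and violates ¬locked → AF ¬retry, so AG fails at n0.
n0 ∉ Sat(AG (¬locked → AF ¬retry)).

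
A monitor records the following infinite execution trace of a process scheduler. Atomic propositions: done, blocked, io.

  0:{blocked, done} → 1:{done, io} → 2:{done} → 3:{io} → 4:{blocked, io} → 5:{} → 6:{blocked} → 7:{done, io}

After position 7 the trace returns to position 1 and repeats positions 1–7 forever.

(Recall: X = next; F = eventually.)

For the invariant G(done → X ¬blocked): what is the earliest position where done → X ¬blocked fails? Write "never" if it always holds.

done → X ¬blocked holds at every position 0..7, and those are all the positions the trace ever visits, so the invariant G(done → X ¬blocked) is never violated.

never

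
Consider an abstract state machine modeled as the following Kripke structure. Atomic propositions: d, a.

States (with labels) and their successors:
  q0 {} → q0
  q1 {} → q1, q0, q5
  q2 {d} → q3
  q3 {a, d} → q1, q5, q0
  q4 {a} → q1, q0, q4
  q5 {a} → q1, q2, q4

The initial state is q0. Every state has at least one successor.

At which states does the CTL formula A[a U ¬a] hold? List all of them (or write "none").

States satisfying a: {q3, q4, q5}.
States satisfying ¬a: {q0, q1, q2}.
States satisfying A[a U ¬a]: {q0, q1, q2}.

{q0, q1, q2}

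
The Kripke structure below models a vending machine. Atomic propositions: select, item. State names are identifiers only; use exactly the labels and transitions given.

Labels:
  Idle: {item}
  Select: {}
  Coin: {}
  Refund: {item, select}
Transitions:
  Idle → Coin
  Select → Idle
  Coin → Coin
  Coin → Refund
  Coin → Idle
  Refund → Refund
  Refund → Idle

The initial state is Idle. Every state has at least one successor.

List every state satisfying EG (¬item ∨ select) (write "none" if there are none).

{Coin, Refund}

States satisfying ¬item ∨ select: {Select, Coin, Refund}.
States satisfying EG (¬item ∨ select): {Coin, Refund}.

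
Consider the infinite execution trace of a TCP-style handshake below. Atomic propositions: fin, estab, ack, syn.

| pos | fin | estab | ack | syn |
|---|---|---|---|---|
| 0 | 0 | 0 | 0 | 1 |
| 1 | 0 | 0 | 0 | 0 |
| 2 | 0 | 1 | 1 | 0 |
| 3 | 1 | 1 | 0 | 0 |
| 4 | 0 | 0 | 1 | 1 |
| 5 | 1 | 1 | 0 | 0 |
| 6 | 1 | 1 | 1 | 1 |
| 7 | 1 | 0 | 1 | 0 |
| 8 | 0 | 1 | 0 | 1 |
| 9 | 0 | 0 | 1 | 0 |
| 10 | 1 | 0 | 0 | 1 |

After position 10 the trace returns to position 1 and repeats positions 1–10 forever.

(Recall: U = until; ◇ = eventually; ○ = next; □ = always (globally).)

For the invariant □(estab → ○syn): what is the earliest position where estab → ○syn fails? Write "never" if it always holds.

2

Check estab → ○syn at each position in order: 0 ✓, 1 ✓.
At position 2 the labels are {ack, estab} and the next position 3 has {estab, fin}, so estab → ○syn is false there. This is the first violation.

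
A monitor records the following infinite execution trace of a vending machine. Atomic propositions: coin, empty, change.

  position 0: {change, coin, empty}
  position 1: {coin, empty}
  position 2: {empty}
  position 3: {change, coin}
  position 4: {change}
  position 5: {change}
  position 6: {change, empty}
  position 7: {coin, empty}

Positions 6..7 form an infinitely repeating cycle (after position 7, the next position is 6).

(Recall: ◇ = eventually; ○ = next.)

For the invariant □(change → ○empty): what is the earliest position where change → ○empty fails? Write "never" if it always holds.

Check change → ○empty at each position in order: 0 ✓, 1 ✓, 2 ✓.
At position 3 the labels are {change, coin} and the next position 4 has {change}, so change → ○empty is false there. This is the first violation.

3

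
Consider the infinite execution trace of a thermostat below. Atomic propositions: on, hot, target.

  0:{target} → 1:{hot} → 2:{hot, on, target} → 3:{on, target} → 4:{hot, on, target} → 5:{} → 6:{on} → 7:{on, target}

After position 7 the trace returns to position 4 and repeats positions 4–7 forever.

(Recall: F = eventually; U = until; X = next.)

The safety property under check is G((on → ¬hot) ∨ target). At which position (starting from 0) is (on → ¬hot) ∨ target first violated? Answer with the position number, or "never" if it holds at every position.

(on → ¬hot) ∨ target holds at every position 0..7, and those are all the positions the trace ever visits, so the invariant G((on → ¬hot) ∨ target) is never violated.

never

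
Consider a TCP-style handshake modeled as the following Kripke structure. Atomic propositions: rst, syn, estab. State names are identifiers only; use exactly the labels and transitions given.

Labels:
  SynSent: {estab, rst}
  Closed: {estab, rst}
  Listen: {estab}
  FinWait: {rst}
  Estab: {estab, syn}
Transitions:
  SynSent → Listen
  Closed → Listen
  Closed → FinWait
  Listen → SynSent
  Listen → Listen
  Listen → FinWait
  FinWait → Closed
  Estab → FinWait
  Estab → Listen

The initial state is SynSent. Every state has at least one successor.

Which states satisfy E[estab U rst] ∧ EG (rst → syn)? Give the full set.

{Listen, Estab}

States satisfying estab: {SynSent, Closed, Listen, Estab}.
States satisfying rst: {SynSent, Closed, FinWait}.
States satisfying E[estab U rst]: {SynSent, Closed, Listen, FinWait, Estab}.
States satisfying rst → syn: {Listen, Estab}.
States satisfying EG (rst → syn): {Listen, Estab}.
States satisfying E[estab U rst] ∧ EG (rst → syn): {Listen, Estab}.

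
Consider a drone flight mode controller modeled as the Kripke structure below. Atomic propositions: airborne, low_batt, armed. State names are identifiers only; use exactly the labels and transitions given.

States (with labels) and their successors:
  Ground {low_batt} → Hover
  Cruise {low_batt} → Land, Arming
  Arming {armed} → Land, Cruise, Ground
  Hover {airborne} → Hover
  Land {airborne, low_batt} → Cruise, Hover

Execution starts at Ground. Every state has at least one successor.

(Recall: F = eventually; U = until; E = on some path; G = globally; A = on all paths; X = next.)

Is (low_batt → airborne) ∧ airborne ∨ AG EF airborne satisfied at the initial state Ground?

States satisfying low_batt → airborne: {Arming, Hover, Land}.
States satisfying (low_batt → airborne) ∧ airborne: {Hover, Land}.
States satisfying EF airborne: {Ground, Cruise, Arming, Hover, Land}.
States satisfying AG EF airborne: {Ground, Cruise, Arming, Hover, Land}.
States satisfying (low_batt → airborne) ∧ airborne ∨ AG EF airborne: {Ground, Cruise, Arming, Hover, Land}.
Ground ∈ Sat((low_batt → airborne) ∧ airborne ∨ AG EF airborne).

Yes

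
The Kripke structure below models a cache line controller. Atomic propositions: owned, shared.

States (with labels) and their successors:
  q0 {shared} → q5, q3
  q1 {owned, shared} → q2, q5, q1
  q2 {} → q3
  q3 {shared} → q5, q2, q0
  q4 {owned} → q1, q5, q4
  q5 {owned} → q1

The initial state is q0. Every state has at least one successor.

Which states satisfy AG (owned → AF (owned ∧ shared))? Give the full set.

{q0, q1, q2, q3, q5}

States satisfying owned → AF (owned ∧ shared): {q0, q1, q2, q3, q5}.
States satisfying AG (owned → AF (owned ∧ shared)): {q0, q1, q2, q3, q5}.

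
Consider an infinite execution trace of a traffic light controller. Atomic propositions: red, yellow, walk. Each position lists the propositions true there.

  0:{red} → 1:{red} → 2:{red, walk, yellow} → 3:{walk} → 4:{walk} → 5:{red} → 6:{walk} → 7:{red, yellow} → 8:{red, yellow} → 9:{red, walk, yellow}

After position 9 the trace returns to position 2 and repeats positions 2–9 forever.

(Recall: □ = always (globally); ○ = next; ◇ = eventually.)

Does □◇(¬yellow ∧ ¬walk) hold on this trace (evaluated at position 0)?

Satisfied

◇(¬yellow ∧ ¬walk) holds at every position 0..9, and those are all positions ever visited, so □◇(¬yellow ∧ ¬walk) holds.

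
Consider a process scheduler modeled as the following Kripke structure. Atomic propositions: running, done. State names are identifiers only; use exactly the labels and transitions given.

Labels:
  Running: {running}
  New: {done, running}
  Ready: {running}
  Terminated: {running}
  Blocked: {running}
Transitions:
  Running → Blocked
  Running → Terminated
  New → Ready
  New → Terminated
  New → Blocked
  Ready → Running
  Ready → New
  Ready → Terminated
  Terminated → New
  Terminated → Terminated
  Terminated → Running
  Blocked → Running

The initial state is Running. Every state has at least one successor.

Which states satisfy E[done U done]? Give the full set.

States satisfying done: {New}.
States satisfying E[done U done]: {New}.

{New}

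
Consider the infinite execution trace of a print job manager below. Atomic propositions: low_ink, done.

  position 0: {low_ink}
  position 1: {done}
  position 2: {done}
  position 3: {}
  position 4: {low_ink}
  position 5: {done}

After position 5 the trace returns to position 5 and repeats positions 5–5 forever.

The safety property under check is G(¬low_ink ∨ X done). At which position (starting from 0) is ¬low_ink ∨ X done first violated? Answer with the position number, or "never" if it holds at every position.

¬low_ink ∨ X done holds at every position 0..5, and those are all the positions the trace ever visits, so the invariant G(¬low_ink ∨ X done) is never violated.

never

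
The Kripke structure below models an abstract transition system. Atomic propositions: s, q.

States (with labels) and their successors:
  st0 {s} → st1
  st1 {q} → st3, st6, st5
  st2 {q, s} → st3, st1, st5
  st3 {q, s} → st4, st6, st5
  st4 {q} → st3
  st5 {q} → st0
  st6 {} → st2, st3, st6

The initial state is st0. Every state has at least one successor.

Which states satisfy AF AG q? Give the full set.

States satisfying AG q: ∅.
States satisfying AF AG q: ∅.

none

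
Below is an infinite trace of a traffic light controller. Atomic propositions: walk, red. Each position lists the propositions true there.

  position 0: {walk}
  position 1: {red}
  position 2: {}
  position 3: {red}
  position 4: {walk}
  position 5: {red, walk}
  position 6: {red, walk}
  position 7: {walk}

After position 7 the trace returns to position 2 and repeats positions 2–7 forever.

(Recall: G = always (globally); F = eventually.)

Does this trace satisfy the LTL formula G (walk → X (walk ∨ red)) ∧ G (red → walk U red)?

No

walk → X (walk ∨ red) must hold at every position from 0 onward. It fails at position 7, so G (walk → X (walk ∨ red)) is false.
Positions where walk holds: 0, 4, 5, 6, 7.
Check X (walk ∨ red) at each: 0→ok, 4→ok, 5→ok, 6→ok, 7→fails.
red → walk U red holds at every position 0..7, and those are all positions ever visited, so G (red → walk U red) holds.
Positions where red holds: 1, 3, 5, 6.
Check walk U red at each: 1→ok, 3→ok, 5→ok, 6→ok.
At position 0: G (walk → X (walk ∨ red)) is false; G (red → walk U red) is true; so G (walk → X (walk ∨ red)) ∧ G (red → walk U red) is false.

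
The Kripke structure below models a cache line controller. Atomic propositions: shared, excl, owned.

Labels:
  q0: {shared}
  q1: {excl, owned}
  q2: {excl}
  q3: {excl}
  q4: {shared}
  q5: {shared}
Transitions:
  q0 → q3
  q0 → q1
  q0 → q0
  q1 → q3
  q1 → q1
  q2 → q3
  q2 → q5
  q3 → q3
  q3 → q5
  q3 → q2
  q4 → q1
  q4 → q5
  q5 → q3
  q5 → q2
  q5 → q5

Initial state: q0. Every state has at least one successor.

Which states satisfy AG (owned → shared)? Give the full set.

{q2, q3, q5}

States satisfying owned → shared: {q0, q2, q3, q4, q5}.
States satisfying AG (owned → shared): {q2, q3, q5}.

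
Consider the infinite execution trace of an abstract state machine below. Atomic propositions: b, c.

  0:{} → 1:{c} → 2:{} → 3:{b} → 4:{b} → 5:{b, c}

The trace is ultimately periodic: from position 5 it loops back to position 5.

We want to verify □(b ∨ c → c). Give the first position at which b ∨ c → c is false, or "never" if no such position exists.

Check b ∨ c → c at each position in order: 0 ✓, 1 ✓, 2 ✓.
At position 3 the labels are {b}, so b ∨ c → c is false there. This is the first violation.

3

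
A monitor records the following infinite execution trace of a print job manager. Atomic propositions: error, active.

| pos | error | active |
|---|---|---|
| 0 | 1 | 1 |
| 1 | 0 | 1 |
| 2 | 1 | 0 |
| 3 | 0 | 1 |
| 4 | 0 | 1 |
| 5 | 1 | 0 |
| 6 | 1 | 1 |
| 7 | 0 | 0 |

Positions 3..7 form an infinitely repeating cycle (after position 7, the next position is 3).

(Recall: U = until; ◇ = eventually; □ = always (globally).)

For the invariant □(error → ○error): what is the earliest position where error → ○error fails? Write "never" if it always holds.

At position 0 the labels are {active, error} and the next position 1 has {active}, so error → ○error is false there. This is the first violation.

0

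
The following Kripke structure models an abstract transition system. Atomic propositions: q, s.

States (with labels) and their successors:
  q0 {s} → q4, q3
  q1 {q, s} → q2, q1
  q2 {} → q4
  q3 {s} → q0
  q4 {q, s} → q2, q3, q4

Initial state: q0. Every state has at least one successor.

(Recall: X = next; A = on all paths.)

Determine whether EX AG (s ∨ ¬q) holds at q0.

Satisfied

States satisfying AG (s ∨ ¬q): {q0, q1, q2, q3, q4}.
States satisfying EX AG (s ∨ ¬q): {q0, q1, q2, q3, q4}.
q0 ∈ Sat(EX AG (s ∨ ¬q)).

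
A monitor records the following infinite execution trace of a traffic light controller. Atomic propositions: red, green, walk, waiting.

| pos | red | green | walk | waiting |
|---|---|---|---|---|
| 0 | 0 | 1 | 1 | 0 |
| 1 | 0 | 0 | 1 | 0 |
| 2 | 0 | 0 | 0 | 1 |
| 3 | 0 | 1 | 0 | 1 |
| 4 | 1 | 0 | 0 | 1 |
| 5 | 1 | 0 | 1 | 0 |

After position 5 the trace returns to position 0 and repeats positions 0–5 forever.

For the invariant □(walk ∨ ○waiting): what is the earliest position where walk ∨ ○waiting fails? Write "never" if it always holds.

4

Check walk ∨ ○waiting at each position in order: 0 ✓, 1 ✓, 2 ✓, 3 ✓.
At position 4 the labels are {red, waiting} and the next position 5 has {red, walk}, so walk ∨ ○waiting is false there. This is the first violation.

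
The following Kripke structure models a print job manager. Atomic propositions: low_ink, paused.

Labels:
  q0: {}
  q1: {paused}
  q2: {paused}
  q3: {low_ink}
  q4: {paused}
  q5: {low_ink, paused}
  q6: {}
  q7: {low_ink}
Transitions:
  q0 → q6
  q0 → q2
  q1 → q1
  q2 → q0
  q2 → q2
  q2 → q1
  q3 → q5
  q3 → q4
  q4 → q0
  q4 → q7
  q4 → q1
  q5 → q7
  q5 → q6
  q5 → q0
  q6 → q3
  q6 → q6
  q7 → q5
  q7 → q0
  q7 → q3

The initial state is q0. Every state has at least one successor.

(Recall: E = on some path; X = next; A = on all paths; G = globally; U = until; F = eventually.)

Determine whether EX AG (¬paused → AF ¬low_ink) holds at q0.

Violated

States satisfying AG (¬paused → AF ¬low_ink): {q1}.
States satisfying EX AG (¬paused → AF ¬low_ink): {q1, q2, q4}.
No suitable path/successor from q0 witnesses the formula.
q0 ∉ Sat(EX AG (¬paused → AF ¬low_ink)).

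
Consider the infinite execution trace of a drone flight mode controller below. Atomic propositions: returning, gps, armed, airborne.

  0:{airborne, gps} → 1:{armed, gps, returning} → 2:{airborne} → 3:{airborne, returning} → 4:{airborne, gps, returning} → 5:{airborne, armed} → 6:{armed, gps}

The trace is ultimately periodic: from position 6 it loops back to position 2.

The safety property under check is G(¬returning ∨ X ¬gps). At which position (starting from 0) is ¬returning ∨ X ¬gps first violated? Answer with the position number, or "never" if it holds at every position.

Check ¬returning ∨ X ¬gps at each position in order: 0 ✓, 1 ✓, 2 ✓.
At position 3 the labels are {airborne, returning} and the next position 4 has {airborne, gps, returning}, so ¬returning ∨ X ¬gps is false there. This is the first violation.

3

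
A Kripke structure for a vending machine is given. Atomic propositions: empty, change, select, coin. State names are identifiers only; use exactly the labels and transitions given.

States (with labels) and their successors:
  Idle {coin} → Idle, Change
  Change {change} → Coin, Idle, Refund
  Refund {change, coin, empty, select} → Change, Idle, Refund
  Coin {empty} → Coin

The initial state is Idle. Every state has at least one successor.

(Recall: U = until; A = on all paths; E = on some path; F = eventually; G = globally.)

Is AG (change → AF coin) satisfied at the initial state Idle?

No

States satisfying change → AF coin: {Idle, Refund, Coin}.
States satisfying AG (change → AF coin): {Coin}.
Change is reachable from Idle and violates change → AF coin, so AG fails at Idle.
Idle ∉ Sat(AG (change → AF coin)).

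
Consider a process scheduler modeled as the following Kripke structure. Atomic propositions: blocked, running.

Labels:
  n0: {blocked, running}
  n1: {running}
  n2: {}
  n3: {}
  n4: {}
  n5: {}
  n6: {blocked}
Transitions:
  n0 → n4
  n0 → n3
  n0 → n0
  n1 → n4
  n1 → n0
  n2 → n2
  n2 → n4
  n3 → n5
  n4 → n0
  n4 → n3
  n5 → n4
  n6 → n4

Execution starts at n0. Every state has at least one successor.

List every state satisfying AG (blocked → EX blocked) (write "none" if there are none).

{n0, n1, n2, n3, n4, n5}

States satisfying blocked → EX blocked: {n0, n1, n2, n3, n4, n5}.
States satisfying AG (blocked → EX blocked): {n0, n1, n2, n3, n4, n5}.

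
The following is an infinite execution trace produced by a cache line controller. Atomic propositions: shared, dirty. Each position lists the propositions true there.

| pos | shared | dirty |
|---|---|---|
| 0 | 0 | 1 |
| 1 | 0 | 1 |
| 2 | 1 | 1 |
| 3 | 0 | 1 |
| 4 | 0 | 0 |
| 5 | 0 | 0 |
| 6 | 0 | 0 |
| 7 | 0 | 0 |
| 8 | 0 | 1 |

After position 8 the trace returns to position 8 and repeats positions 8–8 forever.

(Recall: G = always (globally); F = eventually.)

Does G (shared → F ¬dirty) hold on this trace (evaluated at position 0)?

shared → F ¬dirty holds at every position 0..8, and those are all positions ever visited, so G (shared → F ¬dirty) holds.
Positions where shared holds: 2.
Check F ¬dirty at each: 2→ok.

Holds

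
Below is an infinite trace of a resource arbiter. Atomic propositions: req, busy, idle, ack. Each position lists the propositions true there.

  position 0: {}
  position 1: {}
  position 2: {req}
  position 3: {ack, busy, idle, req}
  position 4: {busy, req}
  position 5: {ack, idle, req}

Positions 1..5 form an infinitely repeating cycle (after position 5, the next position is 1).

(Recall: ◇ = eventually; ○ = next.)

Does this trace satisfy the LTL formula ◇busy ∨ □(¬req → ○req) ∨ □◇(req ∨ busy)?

Holds

◇(req ∨ busy) holds at every position 0..5, and those are all positions ever visited, so □◇(req ∨ busy) holds.
At position 0: ◇busy ∨ □(¬req → ○req) is true; □◇(req ∨ busy) is true; so ◇busy ∨ □(¬req → ○req) ∨ □◇(req ∨ busy) is true.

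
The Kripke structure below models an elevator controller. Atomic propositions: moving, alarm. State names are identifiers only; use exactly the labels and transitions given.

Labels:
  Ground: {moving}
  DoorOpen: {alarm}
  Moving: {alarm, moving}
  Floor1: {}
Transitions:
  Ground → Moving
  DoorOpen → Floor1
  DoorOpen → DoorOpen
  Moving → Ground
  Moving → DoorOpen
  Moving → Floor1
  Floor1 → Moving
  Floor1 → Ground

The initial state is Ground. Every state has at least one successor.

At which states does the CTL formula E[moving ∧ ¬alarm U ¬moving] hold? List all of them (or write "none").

{DoorOpen, Floor1}

States satisfying moving ∧ ¬alarm: {Ground}.
States satisfying ¬moving: {DoorOpen, Floor1}.
States satisfying E[moving ∧ ¬alarm U ¬moving]: {DoorOpen, Floor1}.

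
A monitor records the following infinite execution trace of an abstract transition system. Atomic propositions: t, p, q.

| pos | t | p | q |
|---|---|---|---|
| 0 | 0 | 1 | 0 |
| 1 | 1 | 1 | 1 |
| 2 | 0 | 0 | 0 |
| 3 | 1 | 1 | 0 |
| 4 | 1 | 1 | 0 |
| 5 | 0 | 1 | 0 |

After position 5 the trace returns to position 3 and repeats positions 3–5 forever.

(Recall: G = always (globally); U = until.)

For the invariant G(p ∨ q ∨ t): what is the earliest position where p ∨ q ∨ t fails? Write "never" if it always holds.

2

Check p ∨ q ∨ t at each position in order: 0 ✓, 1 ✓.
At position 2 the labels are {}, so p ∨ q ∨ t is false there. This is the first violation.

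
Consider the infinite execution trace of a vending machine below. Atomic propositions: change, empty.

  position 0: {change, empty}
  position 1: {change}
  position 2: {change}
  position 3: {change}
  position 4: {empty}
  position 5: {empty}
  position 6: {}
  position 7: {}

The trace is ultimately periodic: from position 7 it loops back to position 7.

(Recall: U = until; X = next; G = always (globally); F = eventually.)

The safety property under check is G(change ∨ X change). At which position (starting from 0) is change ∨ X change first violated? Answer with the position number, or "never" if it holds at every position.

4

Check change ∨ X change at each position in order: 0 ✓, 1 ✓, 2 ✓, 3 ✓.
At position 4 the labels are {empty} and the next position 5 has {empty}, so change ∨ X change is false there. This is the first violation.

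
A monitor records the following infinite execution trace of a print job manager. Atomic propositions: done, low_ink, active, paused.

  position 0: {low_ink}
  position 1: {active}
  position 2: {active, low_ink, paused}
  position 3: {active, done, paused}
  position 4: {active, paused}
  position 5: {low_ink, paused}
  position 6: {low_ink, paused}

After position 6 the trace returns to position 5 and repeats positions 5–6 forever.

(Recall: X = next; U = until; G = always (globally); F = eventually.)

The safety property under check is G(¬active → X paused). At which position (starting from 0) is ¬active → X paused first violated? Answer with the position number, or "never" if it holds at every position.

At position 0 the labels are {low_ink} and the next position 1 has {active}, so ¬active → X paused is false there. This is the first violation.

0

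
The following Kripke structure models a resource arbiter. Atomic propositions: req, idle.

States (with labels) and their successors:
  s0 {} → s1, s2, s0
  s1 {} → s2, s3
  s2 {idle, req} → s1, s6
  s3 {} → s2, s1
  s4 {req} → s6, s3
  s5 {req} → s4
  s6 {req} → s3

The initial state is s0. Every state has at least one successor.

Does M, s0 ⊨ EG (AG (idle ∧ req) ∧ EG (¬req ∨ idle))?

Does not hold

States satisfying AG (idle ∧ req) ∧ EG (¬req ∨ idle): ∅.
States satisfying EG (AG (idle ∧ req) ∧ EG (¬req ∨ idle)): ∅.
No suitable path/successor from s0 witnesses the formula.
s0 ∉ Sat(EG (AG (idle ∧ req) ∧ EG (¬req ∨ idle))).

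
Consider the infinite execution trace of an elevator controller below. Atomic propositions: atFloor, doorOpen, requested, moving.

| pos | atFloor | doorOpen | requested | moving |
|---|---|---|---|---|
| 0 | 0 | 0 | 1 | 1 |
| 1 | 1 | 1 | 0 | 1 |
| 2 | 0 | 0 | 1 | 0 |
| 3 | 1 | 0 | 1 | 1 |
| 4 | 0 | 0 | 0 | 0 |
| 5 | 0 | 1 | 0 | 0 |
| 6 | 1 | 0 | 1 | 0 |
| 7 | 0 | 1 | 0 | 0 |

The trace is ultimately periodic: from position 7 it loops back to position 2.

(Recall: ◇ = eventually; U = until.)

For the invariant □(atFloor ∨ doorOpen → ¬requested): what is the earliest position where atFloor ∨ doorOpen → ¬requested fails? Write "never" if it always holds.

Check atFloor ∨ doorOpen → ¬requested at each position in order: 0 ✓, 1 ✓, 2 ✓.
At position 3 the labels are {atFloor, moving, requested}, so atFloor ∨ doorOpen → ¬requested is false there. This is the first violation.

3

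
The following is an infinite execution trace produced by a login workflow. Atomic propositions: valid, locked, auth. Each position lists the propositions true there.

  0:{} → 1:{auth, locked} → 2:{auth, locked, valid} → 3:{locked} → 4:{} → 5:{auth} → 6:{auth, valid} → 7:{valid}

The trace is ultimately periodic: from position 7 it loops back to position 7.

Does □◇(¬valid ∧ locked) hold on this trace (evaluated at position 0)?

◇(¬valid ∧ locked) must hold at every position from 0 onward. It fails at position 4, so □◇(¬valid ∧ locked) is false.

No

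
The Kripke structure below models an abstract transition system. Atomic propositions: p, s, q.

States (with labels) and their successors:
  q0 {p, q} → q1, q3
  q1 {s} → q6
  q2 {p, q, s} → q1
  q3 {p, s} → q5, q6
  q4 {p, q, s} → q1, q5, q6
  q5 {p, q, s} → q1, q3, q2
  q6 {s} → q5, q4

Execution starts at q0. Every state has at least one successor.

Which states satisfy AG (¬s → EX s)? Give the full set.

States satisfying ¬s → EX s: {q0, q1, q2, q3, q4, q5, q6}.
States satisfying AG (¬s → EX s): {q0, q1, q2, q3, q4, q5, q6}.

{q0, q1, q2, q3, q4, q5, q6}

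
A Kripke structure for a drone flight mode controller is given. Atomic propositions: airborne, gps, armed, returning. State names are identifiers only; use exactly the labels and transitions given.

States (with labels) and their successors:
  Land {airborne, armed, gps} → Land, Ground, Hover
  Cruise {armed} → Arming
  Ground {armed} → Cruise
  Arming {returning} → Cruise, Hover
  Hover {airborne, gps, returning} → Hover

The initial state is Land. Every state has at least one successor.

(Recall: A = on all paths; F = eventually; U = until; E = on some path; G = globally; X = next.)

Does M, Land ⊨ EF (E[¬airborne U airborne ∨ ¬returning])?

Holds

States satisfying E[¬airborne U airborne ∨ ¬returning]: {Land, Cruise, Ground, Arming, Hover}.
States satisfying EF (E[¬airborne U airborne ∨ ¬returning]): {Land, Cruise, Ground, Arming, Hover}.
Some path from Land reaches a state where E[¬airborne U airborne ∨ ¬returning] holds.
Land ∈ Sat(EF (E[¬airborne U airborne ∨ ¬returning])).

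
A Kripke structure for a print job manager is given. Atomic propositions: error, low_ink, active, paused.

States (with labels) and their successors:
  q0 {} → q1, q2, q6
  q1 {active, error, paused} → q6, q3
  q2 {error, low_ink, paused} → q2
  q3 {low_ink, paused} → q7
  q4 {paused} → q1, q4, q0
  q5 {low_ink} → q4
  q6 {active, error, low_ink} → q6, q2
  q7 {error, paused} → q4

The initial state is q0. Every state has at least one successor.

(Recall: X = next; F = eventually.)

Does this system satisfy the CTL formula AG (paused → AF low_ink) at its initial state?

No

States satisfying paused → AF low_ink: {q0, q1, q2, q3, q5, q6}.
States satisfying AG (paused → AF low_ink): {q2, q6}.
q4 is reachable from q0 and violates paused → AF low_ink, so AG fails at q0.
q0 ∉ Sat(AG (paused → AF low_ink)).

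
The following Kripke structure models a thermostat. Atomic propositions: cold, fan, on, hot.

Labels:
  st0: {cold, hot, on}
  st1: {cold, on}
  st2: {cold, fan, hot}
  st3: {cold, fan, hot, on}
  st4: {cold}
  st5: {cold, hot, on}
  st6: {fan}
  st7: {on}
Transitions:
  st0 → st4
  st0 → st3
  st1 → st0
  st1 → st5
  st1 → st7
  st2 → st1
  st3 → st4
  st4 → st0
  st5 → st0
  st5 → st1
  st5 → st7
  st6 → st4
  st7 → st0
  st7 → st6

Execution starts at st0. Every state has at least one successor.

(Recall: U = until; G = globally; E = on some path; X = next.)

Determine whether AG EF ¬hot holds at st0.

Holds

States satisfying EF ¬hot: {st0, st1, st2, st3, st4, st5, st6, st7}.
States satisfying AG EF ¬hot: {st0, st1, st2, st3, st4, st5, st6, st7}.
Every state reachable from st0 satisfies EF ¬hot.
st0 ∈ Sat(AG EF ¬hot).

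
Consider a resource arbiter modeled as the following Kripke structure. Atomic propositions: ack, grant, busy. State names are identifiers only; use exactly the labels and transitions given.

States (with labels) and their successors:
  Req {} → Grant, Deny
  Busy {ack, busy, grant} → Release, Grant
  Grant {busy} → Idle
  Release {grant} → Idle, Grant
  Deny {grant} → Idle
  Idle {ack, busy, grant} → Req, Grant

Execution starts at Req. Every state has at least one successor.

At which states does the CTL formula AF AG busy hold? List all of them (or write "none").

States satisfying AG busy: ∅.
States satisfying AF AG busy: ∅.

none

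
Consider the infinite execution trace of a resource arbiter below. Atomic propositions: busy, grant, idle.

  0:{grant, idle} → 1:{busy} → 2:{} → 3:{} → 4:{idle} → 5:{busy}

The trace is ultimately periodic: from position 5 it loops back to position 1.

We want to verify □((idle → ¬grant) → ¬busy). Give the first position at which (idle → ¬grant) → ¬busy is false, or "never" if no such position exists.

Check (idle → ¬grant) → ¬busy at each position in order: 0 ✓.
At position 1 the labels are {busy}, so (idle → ¬grant) → ¬busy is false there. This is the first violation.

1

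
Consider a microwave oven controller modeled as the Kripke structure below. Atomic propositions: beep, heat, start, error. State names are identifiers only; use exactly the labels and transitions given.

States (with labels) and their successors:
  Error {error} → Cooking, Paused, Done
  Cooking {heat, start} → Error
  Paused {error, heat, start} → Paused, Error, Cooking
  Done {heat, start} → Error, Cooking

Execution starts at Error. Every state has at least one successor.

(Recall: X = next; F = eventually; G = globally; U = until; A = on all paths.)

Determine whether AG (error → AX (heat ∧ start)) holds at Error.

States satisfying error → AX (heat ∧ start): {Error, Cooking, Done}.
States satisfying AG (error → AX (heat ∧ start)): ∅.
Paused is reachable from Error and violates error → AX (heat ∧ start), so AG fails at Error.
Error ∉ Sat(AG (error → AX (heat ∧ start))).

Does not hold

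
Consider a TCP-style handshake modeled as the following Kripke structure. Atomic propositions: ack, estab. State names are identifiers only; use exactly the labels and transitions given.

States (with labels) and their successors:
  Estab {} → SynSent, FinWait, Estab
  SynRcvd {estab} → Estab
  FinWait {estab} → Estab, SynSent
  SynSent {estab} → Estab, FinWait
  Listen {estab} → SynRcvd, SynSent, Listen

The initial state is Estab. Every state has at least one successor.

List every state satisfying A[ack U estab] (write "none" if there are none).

States satisfying ack: ∅.
States satisfying estab: {SynRcvd, FinWait, SynSent, Listen}.
States satisfying A[ack U estab]: {SynRcvd, FinWait, SynSent, Listen}.

{SynRcvd, FinWait, SynSent, Listen}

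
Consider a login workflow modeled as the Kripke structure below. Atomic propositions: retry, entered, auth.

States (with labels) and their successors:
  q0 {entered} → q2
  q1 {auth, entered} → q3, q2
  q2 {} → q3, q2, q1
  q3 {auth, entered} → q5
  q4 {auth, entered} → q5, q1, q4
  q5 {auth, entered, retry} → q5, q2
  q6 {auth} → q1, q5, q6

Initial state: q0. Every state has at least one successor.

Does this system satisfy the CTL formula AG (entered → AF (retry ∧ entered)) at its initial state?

States satisfying entered → AF (retry ∧ entered): {q2, q3, q5, q6}.
States satisfying AG (entered → AF (retry ∧ entered)): ∅.
q0 is reachable from q0 and violates entered → AF (retry ∧ entered), so AG fails at q0.
q0 ∉ Sat(AG (entered → AF (retry ∧ entered))).

Does not hold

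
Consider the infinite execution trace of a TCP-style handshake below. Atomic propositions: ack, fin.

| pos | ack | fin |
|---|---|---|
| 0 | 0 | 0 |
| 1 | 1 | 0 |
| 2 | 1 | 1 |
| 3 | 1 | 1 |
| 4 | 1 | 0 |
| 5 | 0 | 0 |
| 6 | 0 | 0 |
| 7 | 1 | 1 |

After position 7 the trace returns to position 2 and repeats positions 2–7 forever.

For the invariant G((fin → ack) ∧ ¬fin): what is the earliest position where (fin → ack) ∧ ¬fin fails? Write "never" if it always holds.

Check (fin → ack) ∧ ¬fin at each position in order: 0 ✓, 1 ✓.
At position 2 the labels are {ack, fin}, so (fin → ack) ∧ ¬fin is false there. This is the first violation.

2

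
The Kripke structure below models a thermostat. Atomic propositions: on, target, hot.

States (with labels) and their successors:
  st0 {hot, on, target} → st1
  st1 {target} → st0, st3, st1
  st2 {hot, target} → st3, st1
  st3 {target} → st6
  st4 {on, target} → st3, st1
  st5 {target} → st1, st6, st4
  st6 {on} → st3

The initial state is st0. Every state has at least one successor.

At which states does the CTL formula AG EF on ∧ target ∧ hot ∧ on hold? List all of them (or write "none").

States satisfying EF on: {st0, st1, st2, st3, st4, st5, st6}.
States satisfying AG EF on: {st0, st1, st2, st3, st4, st5, st6}.
States satisfying target ∧ hot: {st0, st2}.
States satisfying target ∧ hot ∧ on: {st0}.
States satisfying AG EF on ∧ target ∧ hot ∧ on: {st0}.

{st0}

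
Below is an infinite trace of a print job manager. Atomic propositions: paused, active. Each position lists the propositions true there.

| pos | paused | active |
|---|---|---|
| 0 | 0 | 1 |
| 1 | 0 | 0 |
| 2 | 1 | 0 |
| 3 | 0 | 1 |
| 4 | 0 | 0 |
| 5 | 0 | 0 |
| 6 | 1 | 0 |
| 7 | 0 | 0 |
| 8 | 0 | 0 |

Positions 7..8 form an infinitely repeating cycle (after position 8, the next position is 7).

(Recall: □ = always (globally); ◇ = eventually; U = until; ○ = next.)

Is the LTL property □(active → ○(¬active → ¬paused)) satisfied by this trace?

active → ○(¬active → ¬paused) holds at every position 0..8, and those are all positions ever visited, so □(active → ○(¬active → ¬paused)) holds.
Positions where active holds: 0, 3.
Check ○(¬active → ¬paused) at each: 0→ok, 3→ok.

Holds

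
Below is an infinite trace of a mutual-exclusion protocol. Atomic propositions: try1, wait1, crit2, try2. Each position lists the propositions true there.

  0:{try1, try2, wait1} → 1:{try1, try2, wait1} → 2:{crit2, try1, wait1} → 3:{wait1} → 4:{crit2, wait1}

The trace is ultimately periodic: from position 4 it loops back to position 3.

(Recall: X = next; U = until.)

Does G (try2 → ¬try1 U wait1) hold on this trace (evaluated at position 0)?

Holds

try2 → ¬try1 U wait1 holds at every position 0..4, and those are all positions ever visited, so G (try2 → ¬try1 U wait1) holds.
Positions where try2 holds: 0, 1.
Check ¬try1 U wait1 at each: 0→ok, 1→ok.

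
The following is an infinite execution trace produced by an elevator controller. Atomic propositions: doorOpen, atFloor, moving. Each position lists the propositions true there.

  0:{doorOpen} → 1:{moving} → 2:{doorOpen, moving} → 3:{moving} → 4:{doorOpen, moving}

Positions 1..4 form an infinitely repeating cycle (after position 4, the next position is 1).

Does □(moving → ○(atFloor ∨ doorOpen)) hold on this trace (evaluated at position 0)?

No

moving → ○(atFloor ∨ doorOpen) must hold at every position from 0 onward. It fails at position 2, so □(moving → ○(atFloor ∨ doorOpen)) is false.
Positions where moving holds: 1, 2, 3, 4.
Check ○(atFloor ∨ doorOpen) at each: 1→ok, 2→fails, 3→ok, 4→fails.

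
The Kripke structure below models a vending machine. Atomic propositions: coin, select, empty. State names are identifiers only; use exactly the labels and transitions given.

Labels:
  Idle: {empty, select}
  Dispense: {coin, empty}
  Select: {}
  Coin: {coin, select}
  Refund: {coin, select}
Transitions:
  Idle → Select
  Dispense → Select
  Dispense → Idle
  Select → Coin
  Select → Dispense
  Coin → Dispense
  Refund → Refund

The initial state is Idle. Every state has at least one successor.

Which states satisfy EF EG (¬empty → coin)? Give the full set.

States satisfying EG (¬empty → coin): {Refund}.
States satisfying EF EG (¬empty → coin): {Refund}.

{Refund}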